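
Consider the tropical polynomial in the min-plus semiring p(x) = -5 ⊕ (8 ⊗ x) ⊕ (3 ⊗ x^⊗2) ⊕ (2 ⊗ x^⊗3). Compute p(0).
p(0) = -5

A tropical monomial a ⊗ x^⊗i evaluates to a + i · x. Evaluating each term at x = 0:
  Term 0 contributes -5 + 0 · 0 = -5
  Term 1 contributes 8 + 1 · 0 = 8
  Term 2 contributes 3 + 2 · 0 = 3
  Term 3 contributes 2 + 3 · 0 = 2
p(0) = ⊕ of these = min[-5, 8, 3, 2] = -5.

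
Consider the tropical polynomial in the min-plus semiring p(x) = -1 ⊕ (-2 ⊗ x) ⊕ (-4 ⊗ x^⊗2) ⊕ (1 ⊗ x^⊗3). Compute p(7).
p(7) = -1

A tropical monomial a ⊗ x^⊗i evaluates to a + i · x. Evaluating each term at x = 7:
  Term 0 contributes -1 + 0 · 7 = -1
  Term 1 contributes -2 + 1 · 7 = 5
  Term 2 contributes -4 + 2 · 7 = 10
  Term 3 contributes 1 + 3 · 7 = 22
p(7) = ⊕ of these = min[-1, 5, 10, 22] = -1.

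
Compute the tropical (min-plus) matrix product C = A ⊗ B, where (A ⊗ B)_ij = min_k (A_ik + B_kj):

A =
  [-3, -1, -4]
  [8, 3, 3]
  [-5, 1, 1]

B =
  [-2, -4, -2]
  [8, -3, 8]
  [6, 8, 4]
A ⊗ B =
  [-5, -7, -5]
  [6, 0, 6]
  [-7, -9, -7]

Apply the min-plus product entry-by-entry:
  C[0][0] = min over k of (A[0][0] + B[0][0] = -3 + -2 = -5, A[0][1] + B[1][0] = -1 + 8 = 7, A[0][2] + B[2][0] = -4 + 6 = 2) = -5 (attained at k = 0)
  C[0][1] = min over k of (A[0][0] + B[0][1] = -3 + -4 = -7, A[0][1] + B[1][1] = -1 + -3 = -4, A[0][2] + B[2][1] = -4 + 8 = 4) = -7 (attained at k = 0)
  C[0][2] = min over k of (A[0][0] + B[0][2] = -3 + -2 = -5, A[0][1] + B[1][2] = -1 + 8 = 7, A[0][2] + B[2][2] = -4 + 4 = 0) = -5 (attained at k = 0)
  C[1][0] = min over k of (A[1][0] + B[0][0] = 8 + -2 = 6, A[1][1] + B[1][0] = 3 + 8 = 11, A[1][2] + B[2][0] = 3 + 6 = 9) = 6 (attained at k = 0)
  C[1][1] = min over k of (A[1][0] + B[0][1] = 8 + -4 = 4, A[1][1] + B[1][1] = 3 + -3 = 0, A[1][2] + B[2][1] = 3 + 8 = 11) = 0 (attained at k = 1)
  C[1][2] = min over k of (A[1][0] + B[0][2] = 8 + -2 = 6, A[1][1] + B[1][2] = 3 + 8 = 11, A[1][2] + B[2][2] = 3 + 4 = 7) = 6 (attained at k = 0)
  C[2][0] = min over k of (A[2][0] + B[0][0] = -5 + -2 = -7, A[2][1] + B[1][0] = 1 + 8 = 9, A[2][2] + B[2][0] = 1 + 6 = 7) = -7 (attained at k = 0)
  C[2][1] = min over k of (A[2][0] + B[0][1] = -5 + -4 = -9, A[2][1] + B[1][1] = 1 + -3 = -2, A[2][2] + B[2][1] = 1 + 8 = 9) = -9 (attained at k = 0)
  C[2][2] = min over k of (A[2][0] + B[0][2] = -5 + -2 = -7, A[2][1] + B[1][2] = 1 + 8 = 9, A[2][2] + B[2][2] = 1 + 4 = 5) = -7 (attained at k = 0)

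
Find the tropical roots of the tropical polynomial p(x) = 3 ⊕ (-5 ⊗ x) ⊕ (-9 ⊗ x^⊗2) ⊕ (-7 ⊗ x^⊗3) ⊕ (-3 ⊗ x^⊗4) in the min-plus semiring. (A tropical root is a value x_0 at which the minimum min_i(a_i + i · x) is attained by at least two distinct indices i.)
Roots: {-4, -2, 4, 8}

Each tropical root is a break point of the lower envelope of the lines y = a_i + i · x (there are 5 lines, with slopes 0, 1, ..., 4). Only the lines that attain the minimum somewhere contribute to roots; other lines are dominated. Here the surviving (envelope) indices are i = 4, i = 3, i = 2, i = 1, i = 0.
Intersections between consecutive envelope lines give the roots: for adjacent envelope indices i < j the intersection is x = (a_i − a_j) / (j − i). Reading off the sorted break points: {-4, -2, 4, 8}.
Verification: at each break x_0, at least two indices attain the minimum of min_i(a_i + i · x_0).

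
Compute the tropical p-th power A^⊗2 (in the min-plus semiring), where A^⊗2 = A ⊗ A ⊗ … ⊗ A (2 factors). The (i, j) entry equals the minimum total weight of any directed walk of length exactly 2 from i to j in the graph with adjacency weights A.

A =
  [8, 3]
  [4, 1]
A^⊗2 =
  [7, 4]
  [5, 2]

Each entry (A^⊗2)_ij equals the minimum over all length-2 walks i = v_0 → v_1 → … → v_2 = j of Σ_t A[v_t][v_{t+1}]. For example, for (i, j) = (0, 1) we minimise over 2 possible intermediate vertex sequences; the minimum is 4, attained along the walk 0 → 1 → 1.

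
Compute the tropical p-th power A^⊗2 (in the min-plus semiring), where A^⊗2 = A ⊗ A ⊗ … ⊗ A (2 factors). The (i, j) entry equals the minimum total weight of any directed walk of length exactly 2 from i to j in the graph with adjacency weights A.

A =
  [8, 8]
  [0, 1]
A^⊗2 =
  [8, 9]
  [1, 2]

Each entry (A^⊗2)_ij equals the minimum over all length-2 walks i = v_0 → v_1 → … → v_2 = j of Σ_t A[v_t][v_{t+1}]. For example, for (i, j) = (0, 1) we minimise over 2 possible intermediate vertex sequences; the minimum is 9, attained along the walk 0 → 1 → 1.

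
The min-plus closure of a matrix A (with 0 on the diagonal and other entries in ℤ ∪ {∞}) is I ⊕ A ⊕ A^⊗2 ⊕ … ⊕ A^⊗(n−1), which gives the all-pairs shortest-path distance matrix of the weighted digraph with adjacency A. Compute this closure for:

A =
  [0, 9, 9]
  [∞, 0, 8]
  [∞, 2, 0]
Closure =
  [0, 9, 9]
  [∞, 0, 8]
  [∞, 2, 0]

This is the Floyd-Warshall all-pairs shortest-path computation. For each intermediate vertex k = 0, 1, …, 2, update dist[i][j] ← min(dist[i][j], dist[i][k] + dist[k][j]). The final matrix gives, for each (i, j), the minimum total weight of any directed path from i to j (possibly empty when i = j).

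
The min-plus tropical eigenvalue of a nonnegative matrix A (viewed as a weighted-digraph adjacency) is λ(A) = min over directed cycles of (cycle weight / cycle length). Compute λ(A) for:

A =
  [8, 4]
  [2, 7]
λ(A) = 3

Enumerate directed cycles and compute their means (weight / length). Sample:
  cycle 0 → 0: weight = 8, length = 1, mean = 8/1 ≈ 8.000
  cycle 1 → 1: weight = 7, length = 1, mean = 7/1 ≈ 7.000
  cycle 0 → 1 → 0: weight = 6, length = 2, mean = 6/2 ≈ 3.000
  cycle 1 → 0 → 1: weight = 6, length = 2, mean = 6/2 ≈ 3.000
Minimum mean = 3.000, attained e.g. along the cycle 0 → 1 → 0 with weight 6 and length 2. So λ(A) = 6/2 = 3.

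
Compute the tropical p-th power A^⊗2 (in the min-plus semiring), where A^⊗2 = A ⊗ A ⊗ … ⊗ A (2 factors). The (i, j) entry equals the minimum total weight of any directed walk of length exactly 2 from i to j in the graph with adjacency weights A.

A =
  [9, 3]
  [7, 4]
A^⊗2 =
  [10, 7]
  [11, 8]

Each entry (A^⊗2)_ij equals the minimum over all length-2 walks i = v_0 → v_1 → … → v_2 = j of Σ_t A[v_t][v_{t+1}]. For example, for (i, j) = (0, 1) we minimise over 2 possible intermediate vertex sequences; the minimum is 7, attained along the walk 0 → 1 → 1.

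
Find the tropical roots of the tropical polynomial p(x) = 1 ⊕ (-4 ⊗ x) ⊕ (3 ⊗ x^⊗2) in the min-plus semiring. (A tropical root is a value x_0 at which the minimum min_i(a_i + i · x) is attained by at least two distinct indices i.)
Roots: {-7, 5}

Each tropical root is a break point of the lower envelope of the lines y = a_i + i · x (there are 3 lines, with slopes 0, 1, ..., 2). Only the lines that attain the minimum somewhere contribute to roots; other lines are dominated. Here the surviving (envelope) indices are i = 2, i = 1, i = 0.
Intersections between consecutive envelope lines give the roots: for adjacent envelope indices i < j the intersection is x = (a_i − a_j) / (j − i). Reading off the sorted break points: {-7, 5}.
Verification: at each break x_0, at least two indices attain the minimum of min_i(a_i + i · x_0).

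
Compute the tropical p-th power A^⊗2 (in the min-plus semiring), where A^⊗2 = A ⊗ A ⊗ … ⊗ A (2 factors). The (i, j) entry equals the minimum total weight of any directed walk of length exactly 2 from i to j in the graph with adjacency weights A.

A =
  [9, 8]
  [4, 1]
A^⊗2 =
  [12, 9]
  [5, 2]

Each entry (A^⊗2)_ij equals the minimum over all length-2 walks i = v_0 → v_1 → … → v_2 = j of Σ_t A[v_t][v_{t+1}]. For example, for (i, j) = (0, 1) we minimise over 2 possible intermediate vertex sequences; the minimum is 9, attained along the walk 0 → 1 → 1.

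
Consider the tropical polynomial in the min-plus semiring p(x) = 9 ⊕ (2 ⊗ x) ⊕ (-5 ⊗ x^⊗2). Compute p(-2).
p(-2) = -9

A tropical monomial a ⊗ x^⊗i evaluates to a + i · x. Evaluating each term at x = -2:
  Term 0 contributes 9 + 0 · -2 = 9
  Term 1 contributes 2 + 1 · -2 = 0
  Term 2 contributes -5 + 2 · -2 = -9
p(-2) = ⊕ of these = min[9, 0, -9] = -9.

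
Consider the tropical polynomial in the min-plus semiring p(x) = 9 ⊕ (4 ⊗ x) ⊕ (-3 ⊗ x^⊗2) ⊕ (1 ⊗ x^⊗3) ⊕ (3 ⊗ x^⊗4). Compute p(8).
p(8) = 9

A tropical monomial a ⊗ x^⊗i evaluates to a + i · x. Evaluating each term at x = 8:
  Term 0 contributes 9 + 0 · 8 = 9
  Term 1 contributes 4 + 1 · 8 = 12
  Term 2 contributes -3 + 2 · 8 = 13
  Term 3 contributes 1 + 3 · 8 = 25
  Term 4 contributes 3 + 4 · 8 = 35
p(8) = ⊕ of these = min[9, 12, 13, 25, 35] = 9.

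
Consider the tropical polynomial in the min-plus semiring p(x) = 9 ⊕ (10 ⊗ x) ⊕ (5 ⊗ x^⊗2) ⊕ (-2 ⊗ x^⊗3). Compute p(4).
p(4) = 9

A tropical monomial a ⊗ x^⊗i evaluates to a + i · x. Evaluating each term at x = 4:
  Term 0 contributes 9 + 0 · 4 = 9
  Term 1 contributes 10 + 1 · 4 = 14
  Term 2 contributes 5 + 2 · 4 = 13
  Term 3 contributes -2 + 3 · 4 = 10
p(4) = ⊕ of these = min[9, 14, 13, 10] = 9.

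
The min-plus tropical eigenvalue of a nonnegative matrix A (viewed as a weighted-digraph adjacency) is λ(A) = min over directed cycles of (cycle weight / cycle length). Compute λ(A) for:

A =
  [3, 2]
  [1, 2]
λ(A) = 3/2

Enumerate directed cycles and compute their means (weight / length). Sample:
  cycle 0 → 0: weight = 3, length = 1, mean = 3/1 ≈ 3.000
  cycle 1 → 1: weight = 2, length = 1, mean = 2/1 ≈ 2.000
  cycle 0 → 1 → 0: weight = 3, length = 2, mean = 3/2 ≈ 1.500
  cycle 1 → 0 → 1: weight = 3, length = 2, mean = 3/2 ≈ 1.500
Minimum mean = 1.500, attained e.g. along the cycle 0 → 1 → 0 with weight 3 and length 2. So λ(A) = 3/2 = 3/2.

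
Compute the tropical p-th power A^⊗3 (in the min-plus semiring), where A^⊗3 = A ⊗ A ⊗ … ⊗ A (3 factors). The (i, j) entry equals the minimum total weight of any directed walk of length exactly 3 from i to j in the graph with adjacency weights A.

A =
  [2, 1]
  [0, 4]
A^⊗3 =
  [3, 2]
  [1, 3]

Each entry (A^⊗3)_ij equals the minimum over all length-3 walks i = v_0 → v_1 → … → v_3 = j of Σ_t A[v_t][v_{t+1}]. For example, for (i, j) = (0, 1) we minimise over 4 possible intermediate vertex sequences; the minimum is 2, attained along the walk 0 → 1 → 0 → 1.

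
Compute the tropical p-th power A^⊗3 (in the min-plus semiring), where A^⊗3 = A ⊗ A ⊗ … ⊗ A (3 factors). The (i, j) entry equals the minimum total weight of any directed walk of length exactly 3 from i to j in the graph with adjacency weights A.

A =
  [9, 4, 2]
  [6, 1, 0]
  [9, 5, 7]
A^⊗3 =
  [11, 6, 5]
  [8, 3, 2]
  [12, 7, 6]

Each entry (A^⊗3)_ij equals the minimum over all length-3 walks i = v_0 → v_1 → … → v_3 = j of Σ_t A[v_t][v_{t+1}]. For example, for (i, j) = (0, 2) we minimise over 9 possible intermediate vertex sequences; the minimum is 5, attained along the walk 0 → 1 → 1 → 2.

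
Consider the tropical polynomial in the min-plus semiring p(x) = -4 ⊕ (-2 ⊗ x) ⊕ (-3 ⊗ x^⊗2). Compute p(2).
p(2) = -4

A tropical monomial a ⊗ x^⊗i evaluates to a + i · x. Evaluating each term at x = 2:
  Term 0 contributes -4 + 0 · 2 = -4
  Term 1 contributes -2 + 1 · 2 = 0
  Term 2 contributes -3 + 2 · 2 = 1
p(2) = ⊕ of these = min[-4, 0, 1] = -4.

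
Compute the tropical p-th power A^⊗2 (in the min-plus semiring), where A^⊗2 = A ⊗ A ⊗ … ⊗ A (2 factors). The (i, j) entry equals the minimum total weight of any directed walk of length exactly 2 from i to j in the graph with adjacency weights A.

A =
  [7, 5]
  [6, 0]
A^⊗2 =
  [11, 5]
  [6, 0]

Each entry (A^⊗2)_ij equals the minimum over all length-2 walks i = v_0 → v_1 → … → v_2 = j of Σ_t A[v_t][v_{t+1}]. For example, for (i, j) = (0, 1) we minimise over 2 possible intermediate vertex sequences; the minimum is 5, attained along the walk 0 → 1 → 1.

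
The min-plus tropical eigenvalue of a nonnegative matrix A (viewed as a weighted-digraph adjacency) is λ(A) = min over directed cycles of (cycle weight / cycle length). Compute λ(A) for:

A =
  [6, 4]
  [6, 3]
λ(A) = 3

Enumerate directed cycles and compute their means (weight / length). Sample:
  cycle 0 → 0: weight = 6, length = 1, mean = 6/1 ≈ 6.000
  cycle 1 → 1: weight = 3, length = 1, mean = 3/1 ≈ 3.000
  cycle 0 → 1 → 0: weight = 10, length = 2, mean = 10/2 ≈ 5.000
  cycle 1 → 0 → 1: weight = 10, length = 2, mean = 10/2 ≈ 5.000
Minimum mean = 3.000, attained e.g. along the cycle 1 → 1 with weight 3 and length 1. So λ(A) = 3/1 = 3.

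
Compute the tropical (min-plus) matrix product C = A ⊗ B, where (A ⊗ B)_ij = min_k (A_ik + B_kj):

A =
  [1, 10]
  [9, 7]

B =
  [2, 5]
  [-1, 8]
A ⊗ B =
  [3, 6]
  [6, 14]

Apply the min-plus product entry-by-entry:
  C[0][0] = min over k of (A[0][0] + B[0][0] = 1 + 2 = 3, A[0][1] + B[1][0] = 10 + -1 = 9) = 3 (attained at k = 0)
  C[0][1] = min over k of (A[0][0] + B[0][1] = 1 + 5 = 6, A[0][1] + B[1][1] = 10 + 8 = 18) = 6 (attained at k = 0)
  C[1][0] = min over k of (A[1][0] + B[0][0] = 9 + 2 = 11, A[1][1] + B[1][0] = 7 + -1 = 6) = 6 (attained at k = 1)
  C[1][1] = min over k of (A[1][0] + B[0][1] = 9 + 5 = 14, A[1][1] + B[1][1] = 7 + 8 = 15) = 14 (attained at k = 0)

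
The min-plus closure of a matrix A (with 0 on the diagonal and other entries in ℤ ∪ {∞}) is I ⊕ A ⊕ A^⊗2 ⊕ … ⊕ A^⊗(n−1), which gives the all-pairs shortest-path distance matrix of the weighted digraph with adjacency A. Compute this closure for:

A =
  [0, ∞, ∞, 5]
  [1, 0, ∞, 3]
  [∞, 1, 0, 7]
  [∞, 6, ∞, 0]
Closure =
  [0, 11, ∞, 5]
  [1, 0, ∞, 3]
  [2, 1, 0, 4]
  [7, 6, ∞, 0]

This is the Floyd-Warshall all-pairs shortest-path computation. For each intermediate vertex k = 0, 1, …, 3, update dist[i][j] ← min(dist[i][j], dist[i][k] + dist[k][j]). The final matrix gives, for each (i, j), the minimum total weight of any directed path from i to j (possibly empty when i = j).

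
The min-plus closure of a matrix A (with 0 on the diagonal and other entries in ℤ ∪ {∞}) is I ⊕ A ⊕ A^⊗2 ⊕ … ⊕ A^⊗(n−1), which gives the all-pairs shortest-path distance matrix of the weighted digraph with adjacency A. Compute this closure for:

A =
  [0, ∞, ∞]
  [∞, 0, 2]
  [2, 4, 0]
Closure =
  [0, ∞, ∞]
  [4, 0, 2]
  [2, 4, 0]

This is the Floyd-Warshall all-pairs shortest-path computation. For each intermediate vertex k = 0, 1, …, 2, update dist[i][j] ← min(dist[i][j], dist[i][k] + dist[k][j]). The final matrix gives, for each (i, j), the minimum total weight of any directed path from i to j (possibly empty when i = j).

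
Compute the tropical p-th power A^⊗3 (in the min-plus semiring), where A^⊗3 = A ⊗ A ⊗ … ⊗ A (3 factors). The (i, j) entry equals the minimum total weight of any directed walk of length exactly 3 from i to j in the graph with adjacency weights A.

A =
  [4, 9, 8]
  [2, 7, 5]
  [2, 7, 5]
A^⊗3 =
  [12, 17, 16]
  [10, 15, 14]
  [10, 15, 14]

Each entry (A^⊗3)_ij equals the minimum over all length-3 walks i = v_0 → v_1 → … → v_3 = j of Σ_t A[v_t][v_{t+1}]. For example, for (i, j) = (0, 2) we minimise over 9 possible intermediate vertex sequences; the minimum is 16, attained along the walk 0 → 0 → 0 → 2.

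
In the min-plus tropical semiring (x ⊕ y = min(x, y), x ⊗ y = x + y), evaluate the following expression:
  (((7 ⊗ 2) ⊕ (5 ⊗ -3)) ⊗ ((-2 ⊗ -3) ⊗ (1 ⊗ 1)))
(((7 ⊗ 2) ⊕ (5 ⊗ -3)) ⊗ ((-2 ⊗ -3) ⊗ (1 ⊗ 1))) = -1

Expand innermost to outermost. Recall ⊕ takes the minimum of its arguments and ⊗ takes their sum. Working out the expression (((7 ⊗ 2) ⊕ (5 ⊗ -3)) ⊗ ((-2 ⊗ -3) ⊗ (1 ⊗ 1))) gives -1.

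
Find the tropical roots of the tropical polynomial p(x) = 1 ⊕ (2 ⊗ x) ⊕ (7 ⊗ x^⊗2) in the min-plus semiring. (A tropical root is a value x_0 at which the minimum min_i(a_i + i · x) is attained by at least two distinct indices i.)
Roots: {-5, -1}

Each tropical root is a break point of the lower envelope of the lines y = a_i + i · x (there are 3 lines, with slopes 0, 1, ..., 2). Only the lines that attain the minimum somewhere contribute to roots; other lines are dominated. Here the surviving (envelope) indices are i = 2, i = 1, i = 0.
Intersections between consecutive envelope lines give the roots: for adjacent envelope indices i < j the intersection is x = (a_i − a_j) / (j − i). Reading off the sorted break points: {-5, -1}.
Verification: at each break x_0, at least two indices attain the minimum of min_i(a_i + i · x_0).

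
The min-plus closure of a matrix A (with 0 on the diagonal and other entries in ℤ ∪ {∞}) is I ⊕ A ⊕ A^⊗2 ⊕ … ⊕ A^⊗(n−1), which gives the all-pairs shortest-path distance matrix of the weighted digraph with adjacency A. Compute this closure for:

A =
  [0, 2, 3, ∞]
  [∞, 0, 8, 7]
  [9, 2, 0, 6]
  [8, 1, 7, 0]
Closure =
  [0, 2, 3, 9]
  [15, 0, 8, 7]
  [9, 2, 0, 6]
  [8, 1, 7, 0]

This is the Floyd-Warshall all-pairs shortest-path computation. For each intermediate vertex k = 0, 1, …, 3, update dist[i][j] ← min(dist[i][j], dist[i][k] + dist[k][j]). The final matrix gives, for each (i, j), the minimum total weight of any directed path from i to j (possibly empty when i = j).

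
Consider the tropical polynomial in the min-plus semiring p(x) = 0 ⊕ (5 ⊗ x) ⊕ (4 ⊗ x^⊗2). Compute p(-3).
p(-3) = -2

A tropical monomial a ⊗ x^⊗i evaluates to a + i · x. Evaluating each term at x = -3:
  Term 0 contributes 0 + 0 · -3 = 0
  Term 1 contributes 5 + 1 · -3 = 2
  Term 2 contributes 4 + 2 · -3 = -2
p(-3) = ⊕ of these = min[0, 2, -2] = -2.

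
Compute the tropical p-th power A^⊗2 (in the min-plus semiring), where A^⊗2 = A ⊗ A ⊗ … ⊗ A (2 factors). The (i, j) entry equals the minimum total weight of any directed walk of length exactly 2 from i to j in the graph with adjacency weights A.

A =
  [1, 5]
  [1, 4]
A^⊗2 =
  [2, 6]
  [2, 6]

Each entry (A^⊗2)_ij equals the minimum over all length-2 walks i = v_0 → v_1 → … → v_2 = j of Σ_t A[v_t][v_{t+1}]. For example, for (i, j) = (0, 1) we minimise over 2 possible intermediate vertex sequences; the minimum is 6, attained along the walk 0 → 0 → 1.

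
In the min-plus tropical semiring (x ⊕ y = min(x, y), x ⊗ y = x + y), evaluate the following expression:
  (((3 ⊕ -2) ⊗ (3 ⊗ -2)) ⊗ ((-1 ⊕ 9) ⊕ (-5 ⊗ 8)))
(((3 ⊕ -2) ⊗ (3 ⊗ -2)) ⊗ ((-1 ⊕ 9) ⊕ (-5 ⊗ 8))) = -2

Expand innermost to outermost. Recall ⊕ takes the minimum of its arguments and ⊗ takes their sum. Working out the expression (((3 ⊕ -2) ⊗ (3 ⊗ -2)) ⊗ ((-1 ⊕ 9) ⊕ (-5 ⊗ 8))) gives -2.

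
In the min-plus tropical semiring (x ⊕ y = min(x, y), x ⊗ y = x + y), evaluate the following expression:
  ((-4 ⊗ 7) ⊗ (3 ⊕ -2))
((-4 ⊗ 7) ⊗ (3 ⊕ -2)) = 1

Expand innermost to outermost. Recall ⊕ takes the minimum of its arguments and ⊗ takes their sum. Working out the expression ((-4 ⊗ 7) ⊗ (3 ⊕ -2)) gives 1.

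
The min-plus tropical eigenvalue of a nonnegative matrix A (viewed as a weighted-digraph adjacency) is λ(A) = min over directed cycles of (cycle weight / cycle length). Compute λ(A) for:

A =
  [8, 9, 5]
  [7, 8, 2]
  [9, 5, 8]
λ(A) = 7/2

Enumerate directed cycles and compute their means (weight / length). Sample:
  cycle 0 → 0: weight = 8, length = 1, mean = 8/1 ≈ 8.000
  cycle 1 → 1: weight = 8, length = 1, mean = 8/1 ≈ 8.000
  cycle 2 → 2: weight = 8, length = 1, mean = 8/1 ≈ 8.000
  cycle 0 → 1 → 0: weight = 16, length = 2, mean = 16/2 ≈ 8.000
  cycle 0 → 2 → 0: weight = 14, length = 2, mean = 14/2 ≈ 7.000
  cycle 1 → 0 → 1: weight = 16, length = 2, mean = 16/2 ≈ 8.000
Minimum mean = 3.500, attained e.g. along the cycle 1 → 2 → 1 with weight 7 and length 2. So λ(A) = 7/2 = 7/2.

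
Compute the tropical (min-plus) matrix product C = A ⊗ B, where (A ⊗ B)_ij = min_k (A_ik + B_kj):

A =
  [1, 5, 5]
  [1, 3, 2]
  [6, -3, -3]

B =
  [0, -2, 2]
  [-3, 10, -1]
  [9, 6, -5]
A ⊗ B =
  [1, -1, 0]
  [0, -1, -3]
  [-6, 3, -8]

Apply the min-plus product entry-by-entry:
  C[0][0] = min over k of (A[0][0] + B[0][0] = 1 + 0 = 1, A[0][1] + B[1][0] = 5 + -3 = 2, A[0][2] + B[2][0] = 5 + 9 = 14) = 1 (attained at k = 0)
  C[0][1] = min over k of (A[0][0] + B[0][1] = 1 + -2 = -1, A[0][1] + B[1][1] = 5 + 10 = 15, A[0][2] + B[2][1] = 5 + 6 = 11) = -1 (attained at k = 0)
  C[0][2] = min over k of (A[0][0] + B[0][2] = 1 + 2 = 3, A[0][1] + B[1][2] = 5 + -1 = 4, A[0][2] + B[2][2] = 5 + -5 = 0) = 0 (attained at k = 2)
  C[1][0] = min over k of (A[1][0] + B[0][0] = 1 + 0 = 1, A[1][1] + B[1][0] = 3 + -3 = 0, A[1][2] + B[2][0] = 2 + 9 = 11) = 0 (attained at k = 1)
  C[1][1] = min over k of (A[1][0] + B[0][1] = 1 + -2 = -1, A[1][1] + B[1][1] = 3 + 10 = 13, A[1][2] + B[2][1] = 2 + 6 = 8) = -1 (attained at k = 0)
  C[1][2] = min over k of (A[1][0] + B[0][2] = 1 + 2 = 3, A[1][1] + B[1][2] = 3 + -1 = 2, A[1][2] + B[2][2] = 2 + -5 = -3) = -3 (attained at k = 2)
  C[2][0] = min over k of (A[2][0] + B[0][0] = 6 + 0 = 6, A[2][1] + B[1][0] = -3 + -3 = -6, A[2][2] + B[2][0] = -3 + 9 = 6) = -6 (attained at k = 1)
  C[2][1] = min over k of (A[2][0] + B[0][1] = 6 + -2 = 4, A[2][1] + B[1][1] = -3 + 10 = 7, A[2][2] + B[2][1] = -3 + 6 = 3) = 3 (attained at k = 2)
  C[2][2] = min over k of (A[2][0] + B[0][2] = 6 + 2 = 8, A[2][1] + B[1][2] = -3 + -1 = -4, A[2][2] + B[2][2] = -3 + -5 = -8) = -8 (attained at k = 2)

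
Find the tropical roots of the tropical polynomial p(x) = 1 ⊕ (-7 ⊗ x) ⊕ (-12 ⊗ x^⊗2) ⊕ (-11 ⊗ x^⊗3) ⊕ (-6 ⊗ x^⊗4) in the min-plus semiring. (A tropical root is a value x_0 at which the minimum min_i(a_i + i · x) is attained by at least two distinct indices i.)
Roots: {-5, -1, 5, 8}

Each tropical root is a break point of the lower envelope of the lines y = a_i + i · x (there are 5 lines, with slopes 0, 1, ..., 4). Only the lines that attain the minimum somewhere contribute to roots; other lines are dominated. Here the surviving (envelope) indices are i = 4, i = 3, i = 2, i = 1, i = 0.
Intersections between consecutive envelope lines give the roots: for adjacent envelope indices i < j the intersection is x = (a_i − a_j) / (j − i). Reading off the sorted break points: {-5, -1, 5, 8}.
Verification: at each break x_0, at least two indices attain the minimum of min_i(a_i + i · x_0).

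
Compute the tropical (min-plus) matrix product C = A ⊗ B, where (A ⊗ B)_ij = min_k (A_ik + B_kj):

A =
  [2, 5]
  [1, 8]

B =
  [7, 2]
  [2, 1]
A ⊗ B =
  [7, 4]
  [8, 3]

Apply the min-plus product entry-by-entry:
  C[0][0] = min over k of (A[0][0] + B[0][0] = 2 + 7 = 9, A[0][1] + B[1][0] = 5 + 2 = 7) = 7 (attained at k = 1)
  C[0][1] = min over k of (A[0][0] + B[0][1] = 2 + 2 = 4, A[0][1] + B[1][1] = 5 + 1 = 6) = 4 (attained at k = 0)
  C[1][0] = min over k of (A[1][0] + B[0][0] = 1 + 7 = 8, A[1][1] + B[1][0] = 8 + 2 = 10) = 8 (attained at k = 0)
  C[1][1] = min over k of (A[1][0] + B[0][1] = 1 + 2 = 3, A[1][1] + B[1][1] = 8 + 1 = 9) = 3 (attained at k = 0)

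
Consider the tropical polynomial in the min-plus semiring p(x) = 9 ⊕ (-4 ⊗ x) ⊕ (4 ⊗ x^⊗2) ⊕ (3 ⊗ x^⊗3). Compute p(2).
p(2) = -2

A tropical monomial a ⊗ x^⊗i evaluates to a + i · x. Evaluating each term at x = 2:
  Term 0 contributes 9 + 0 · 2 = 9
  Term 1 contributes -4 + 1 · 2 = -2
  Term 2 contributes 4 + 2 · 2 = 8
  Term 3 contributes 3 + 3 · 2 = 9
p(2) = ⊕ of these = min[9, -2, 8, 9] = -2.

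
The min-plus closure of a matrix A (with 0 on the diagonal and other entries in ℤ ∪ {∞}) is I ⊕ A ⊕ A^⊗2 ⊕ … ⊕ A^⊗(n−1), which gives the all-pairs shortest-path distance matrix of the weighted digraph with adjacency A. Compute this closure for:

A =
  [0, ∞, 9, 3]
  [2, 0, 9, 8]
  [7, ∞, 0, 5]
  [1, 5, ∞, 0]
Closure =
  [0, 8, 9, 3]
  [2, 0, 9, 5]
  [6, 10, 0, 5]
  [1, 5, 10, 0]

This is the Floyd-Warshall all-pairs shortest-path computation. For each intermediate vertex k = 0, 1, …, 3, update dist[i][j] ← min(dist[i][j], dist[i][k] + dist[k][j]). The final matrix gives, for each (i, j), the minimum total weight of any directed path from i to j (possibly empty when i = j).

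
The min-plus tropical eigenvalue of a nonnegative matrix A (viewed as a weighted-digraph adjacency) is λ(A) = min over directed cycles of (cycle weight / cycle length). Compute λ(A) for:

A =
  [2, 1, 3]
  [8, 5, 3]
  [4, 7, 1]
λ(A) = 1

Enumerate directed cycles and compute their means (weight / length). Sample:
  cycle 0 → 0: weight = 2, length = 1, mean = 2/1 ≈ 2.000
  cycle 1 → 1: weight = 5, length = 1, mean = 5/1 ≈ 5.000
  cycle 2 → 2: weight = 1, length = 1, mean = 1/1 ≈ 1.000
  cycle 0 → 1 → 0: weight = 9, length = 2, mean = 9/2 ≈ 4.500
  cycle 0 → 2 → 0: weight = 7, length = 2, mean = 7/2 ≈ 3.500
  cycle 1 → 0 → 1: weight = 9, length = 2, mean = 9/2 ≈ 4.500
Minimum mean = 1.000, attained e.g. along the cycle 2 → 2 with weight 1 and length 1. So λ(A) = 1/1 = 1.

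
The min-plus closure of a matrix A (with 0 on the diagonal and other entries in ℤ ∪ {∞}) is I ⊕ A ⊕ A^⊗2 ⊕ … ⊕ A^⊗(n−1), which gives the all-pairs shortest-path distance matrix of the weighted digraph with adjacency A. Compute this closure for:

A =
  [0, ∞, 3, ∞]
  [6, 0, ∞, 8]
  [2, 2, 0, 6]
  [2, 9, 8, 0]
Closure =
  [0, 5, 3, 9]
  [6, 0, 9, 8]
  [2, 2, 0, 6]
  [2, 7, 5, 0]

This is the Floyd-Warshall all-pairs shortest-path computation. For each intermediate vertex k = 0, 1, …, 3, update dist[i][j] ← min(dist[i][j], dist[i][k] + dist[k][j]). The final matrix gives, for each (i, j), the minimum total weight of any directed path from i to j (possibly empty when i = j).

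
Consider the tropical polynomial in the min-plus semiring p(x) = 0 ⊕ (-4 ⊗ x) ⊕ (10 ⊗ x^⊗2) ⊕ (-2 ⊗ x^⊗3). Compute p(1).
p(1) = -3

A tropical monomial a ⊗ x^⊗i evaluates to a + i · x. Evaluating each term at x = 1:
  Term 0 contributes 0 + 0 · 1 = 0
  Term 1 contributes -4 + 1 · 1 = -3
  Term 2 contributes 10 + 2 · 1 = 12
  Term 3 contributes -2 + 3 · 1 = 1
p(1) = ⊕ of these = min[0, -3, 12, 1] = -3.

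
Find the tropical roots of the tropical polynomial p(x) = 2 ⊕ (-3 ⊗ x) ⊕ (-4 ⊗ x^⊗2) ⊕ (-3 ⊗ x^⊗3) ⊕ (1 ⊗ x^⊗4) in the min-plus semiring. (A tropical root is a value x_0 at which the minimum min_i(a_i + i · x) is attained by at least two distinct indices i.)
Roots: {-4, -1, 1, 5}

Each tropical root is a break point of the lower envelope of the lines y = a_i + i · x (there are 5 lines, with slopes 0, 1, ..., 4). Only the lines that attain the minimum somewhere contribute to roots; other lines are dominated. Here the surviving (envelope) indices are i = 4, i = 3, i = 2, i = 1, i = 0.
Intersections between consecutive envelope lines give the roots: for adjacent envelope indices i < j the intersection is x = (a_i − a_j) / (j − i). Reading off the sorted break points: {-4, -1, 1, 5}.
Verification: at each break x_0, at least two indices attain the minimum of min_i(a_i + i · x_0).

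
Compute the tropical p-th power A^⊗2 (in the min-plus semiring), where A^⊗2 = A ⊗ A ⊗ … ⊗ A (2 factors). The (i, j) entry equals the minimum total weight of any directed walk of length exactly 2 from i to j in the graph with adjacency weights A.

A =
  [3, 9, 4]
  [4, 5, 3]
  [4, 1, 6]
A^⊗2 =
  [6, 5, 7]
  [7, 4, 8]
  [5, 6, 4]

Each entry (A^⊗2)_ij equals the minimum over all length-2 walks i = v_0 → v_1 → … → v_2 = j of Σ_t A[v_t][v_{t+1}]. For example, for (i, j) = (0, 2) we minimise over 3 possible intermediate vertex sequences; the minimum is 7, attained along the walk 0 → 0 → 2.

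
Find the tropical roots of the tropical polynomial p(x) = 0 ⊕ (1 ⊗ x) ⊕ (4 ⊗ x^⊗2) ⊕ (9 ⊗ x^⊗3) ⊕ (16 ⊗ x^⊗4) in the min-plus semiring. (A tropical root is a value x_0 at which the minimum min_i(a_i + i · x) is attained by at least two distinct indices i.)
Roots: {-7, -5, -3, -1}

Each tropical root is a break point of the lower envelope of the lines y = a_i + i · x (there are 5 lines, with slopes 0, 1, ..., 4). Only the lines that attain the minimum somewhere contribute to roots; other lines are dominated. Here the surviving (envelope) indices are i = 4, i = 3, i = 2, i = 1, i = 0.
Intersections between consecutive envelope lines give the roots: for adjacent envelope indices i < j the intersection is x = (a_i − a_j) / (j − i). Reading off the sorted break points: {-7, -5, -3, -1}.
Verification: at each break x_0, at least two indices attain the minimum of min_i(a_i + i · x_0).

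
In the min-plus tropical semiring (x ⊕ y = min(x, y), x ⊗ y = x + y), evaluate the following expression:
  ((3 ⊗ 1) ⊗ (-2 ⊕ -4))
((3 ⊗ 1) ⊗ (-2 ⊕ -4)) = 0

Expand innermost to outermost. Recall ⊕ takes the minimum of its arguments and ⊗ takes their sum. Working out the expression ((3 ⊗ 1) ⊗ (-2 ⊕ -4)) gives 0.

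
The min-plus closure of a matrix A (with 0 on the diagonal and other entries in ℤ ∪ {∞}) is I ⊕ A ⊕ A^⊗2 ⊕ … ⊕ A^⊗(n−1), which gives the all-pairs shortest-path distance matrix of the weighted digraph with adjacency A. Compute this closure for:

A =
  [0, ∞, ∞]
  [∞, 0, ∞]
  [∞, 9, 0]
Closure =
  [0, ∞, ∞]
  [∞, 0, ∞]
  [∞, 9, 0]

This is the Floyd-Warshall all-pairs shortest-path computation. For each intermediate vertex k = 0, 1, …, 2, update dist[i][j] ← min(dist[i][j], dist[i][k] + dist[k][j]). The final matrix gives, for each (i, j), the minimum total weight of any directed path from i to j (possibly empty when i = j).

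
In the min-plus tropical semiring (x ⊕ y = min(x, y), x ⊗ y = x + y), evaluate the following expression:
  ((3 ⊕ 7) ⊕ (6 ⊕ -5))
((3 ⊕ 7) ⊕ (6 ⊕ -5)) = -5

Expand innermost to outermost. Recall ⊕ takes the minimum of its arguments and ⊗ takes their sum. Working out the expression ((3 ⊕ 7) ⊕ (6 ⊕ -5)) gives -5.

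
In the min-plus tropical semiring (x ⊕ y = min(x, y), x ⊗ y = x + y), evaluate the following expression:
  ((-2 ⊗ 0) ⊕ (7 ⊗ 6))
((-2 ⊗ 0) ⊕ (7 ⊗ 6)) = -2

Expand innermost to outermost. Recall ⊕ takes the minimum of its arguments and ⊗ takes their sum. Working out the expression ((-2 ⊗ 0) ⊕ (7 ⊗ 6)) gives -2.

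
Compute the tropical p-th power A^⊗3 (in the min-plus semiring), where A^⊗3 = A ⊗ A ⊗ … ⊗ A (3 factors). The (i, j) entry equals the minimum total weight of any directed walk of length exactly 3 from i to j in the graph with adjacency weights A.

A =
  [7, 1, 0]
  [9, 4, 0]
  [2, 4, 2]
A^⊗3 =
  [3, 3, 2]
  [4, 3, 2]
  [4, 5, 3]

Each entry (A^⊗3)_ij equals the minimum over all length-3 walks i = v_0 → v_1 → … → v_3 = j of Σ_t A[v_t][v_{t+1}]. For example, for (i, j) = (0, 2) we minimise over 9 possible intermediate vertex sequences; the minimum is 2, attained along the walk 0 → 2 → 0 → 2.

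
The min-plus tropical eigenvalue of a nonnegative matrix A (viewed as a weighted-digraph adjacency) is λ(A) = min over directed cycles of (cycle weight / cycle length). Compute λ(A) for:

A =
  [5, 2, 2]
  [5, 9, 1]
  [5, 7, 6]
λ(A) = 8/3

Enumerate directed cycles and compute their means (weight / length). Sample:
  cycle 0 → 0: weight = 5, length = 1, mean = 5/1 ≈ 5.000
  cycle 1 → 1: weight = 9, length = 1, mean = 9/1 ≈ 9.000
  cycle 2 → 2: weight = 6, length = 1, mean = 6/1 ≈ 6.000
  cycle 0 → 1 → 0: weight = 7, length = 2, mean = 7/2 ≈ 3.500
  cycle 0 → 2 → 0: weight = 7, length = 2, mean = 7/2 ≈ 3.500
  cycle 1 → 0 → 1: weight = 7, length = 2, mean = 7/2 ≈ 3.500
Minimum mean = 2.667, attained e.g. along the cycle 0 → 1 → 2 → 0 with weight 8 and length 3. So λ(A) = 8/3 = 8/3.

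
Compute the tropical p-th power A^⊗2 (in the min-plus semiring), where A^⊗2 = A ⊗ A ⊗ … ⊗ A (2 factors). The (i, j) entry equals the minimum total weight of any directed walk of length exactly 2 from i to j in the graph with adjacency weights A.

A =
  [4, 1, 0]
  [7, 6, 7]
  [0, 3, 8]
A^⊗2 =
  [0, 3, 4]
  [7, 8, 7]
  [4, 1, 0]

Each entry (A^⊗2)_ij equals the minimum over all length-2 walks i = v_0 → v_1 → … → v_2 = j of Σ_t A[v_t][v_{t+1}]. For example, for (i, j) = (0, 2) we minimise over 3 possible intermediate vertex sequences; the minimum is 4, attained along the walk 0 → 0 → 2.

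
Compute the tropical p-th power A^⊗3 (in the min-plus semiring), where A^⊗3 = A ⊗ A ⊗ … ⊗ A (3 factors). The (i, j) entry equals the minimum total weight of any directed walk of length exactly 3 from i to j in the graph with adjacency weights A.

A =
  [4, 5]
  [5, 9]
A^⊗3 =
  [12, 13]
  [13, 14]

Each entry (A^⊗3)_ij equals the minimum over all length-3 walks i = v_0 → v_1 → … → v_3 = j of Σ_t A[v_t][v_{t+1}]. For example, for (i, j) = (0, 1) we minimise over 4 possible intermediate vertex sequences; the minimum is 13, attained along the walk 0 → 0 → 0 → 1.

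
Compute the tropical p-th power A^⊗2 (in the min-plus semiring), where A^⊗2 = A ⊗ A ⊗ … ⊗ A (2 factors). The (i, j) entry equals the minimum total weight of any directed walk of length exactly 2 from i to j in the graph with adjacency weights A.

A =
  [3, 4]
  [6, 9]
A^⊗2 =
  [6, 7]
  [9, 10]

Each entry (A^⊗2)_ij equals the minimum over all length-2 walks i = v_0 → v_1 → … → v_2 = j of Σ_t A[v_t][v_{t+1}]. For example, for (i, j) = (0, 1) we minimise over 2 possible intermediate vertex sequences; the minimum is 7, attained along the walk 0 → 0 → 1.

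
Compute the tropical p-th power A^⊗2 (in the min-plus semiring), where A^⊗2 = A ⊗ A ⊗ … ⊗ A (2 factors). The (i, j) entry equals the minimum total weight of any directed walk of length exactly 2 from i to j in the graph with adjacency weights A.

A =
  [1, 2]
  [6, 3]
A^⊗2 =
  [2, 3]
  [7, 6]

Each entry (A^⊗2)_ij equals the minimum over all length-2 walks i = v_0 → v_1 → … → v_2 = j of Σ_t A[v_t][v_{t+1}]. For example, for (i, j) = (0, 1) we minimise over 2 possible intermediate vertex sequences; the minimum is 3, attained along the walk 0 → 0 → 1.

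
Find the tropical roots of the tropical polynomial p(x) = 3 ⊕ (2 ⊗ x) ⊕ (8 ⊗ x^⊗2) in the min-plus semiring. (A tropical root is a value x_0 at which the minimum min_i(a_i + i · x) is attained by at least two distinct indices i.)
Roots: {-6, 1}

Each tropical root is a break point of the lower envelope of the lines y = a_i + i · x (there are 3 lines, with slopes 0, 1, ..., 2). Only the lines that attain the minimum somewhere contribute to roots; other lines are dominated. Here the surviving (envelope) indices are i = 2, i = 1, i = 0.
Intersections between consecutive envelope lines give the roots: for adjacent envelope indices i < j the intersection is x = (a_i − a_j) / (j − i). Reading off the sorted break points: {-6, 1}.
Verification: at each break x_0, at least two indices attain the minimum of min_i(a_i + i · x_0).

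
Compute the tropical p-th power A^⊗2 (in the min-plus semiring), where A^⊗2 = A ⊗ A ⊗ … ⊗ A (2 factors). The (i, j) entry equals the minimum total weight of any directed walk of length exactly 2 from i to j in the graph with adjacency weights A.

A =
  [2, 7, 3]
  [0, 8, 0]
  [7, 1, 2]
A^⊗2 =
  [4, 4, 5]
  [2, 1, 2]
  [1, 3, 1]

Each entry (A^⊗2)_ij equals the minimum over all length-2 walks i = v_0 → v_1 → … → v_2 = j of Σ_t A[v_t][v_{t+1}]. For example, for (i, j) = (0, 2) we minimise over 3 possible intermediate vertex sequences; the minimum is 5, attained along the walk 0 → 0 → 2.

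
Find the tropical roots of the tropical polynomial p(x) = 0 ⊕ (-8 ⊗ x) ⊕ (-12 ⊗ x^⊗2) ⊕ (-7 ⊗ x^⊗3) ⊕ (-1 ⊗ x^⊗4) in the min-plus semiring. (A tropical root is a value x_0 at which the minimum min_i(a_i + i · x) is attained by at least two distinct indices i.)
Roots: {-6, -5, 4, 8}

Each tropical root is a break point of the lower envelope of the lines y = a_i + i · x (there are 5 lines, with slopes 0, 1, ..., 4). Only the lines that attain the minimum somewhere contribute to roots; other lines are dominated. Here the surviving (envelope) indices are i = 4, i = 3, i = 2, i = 1, i = 0.
Intersections between consecutive envelope lines give the roots: for adjacent envelope indices i < j the intersection is x = (a_i − a_j) / (j − i). Reading off the sorted break points: {-6, -5, 4, 8}.
Verification: at each break x_0, at least two indices attain the minimum of min_i(a_i + i · x_0).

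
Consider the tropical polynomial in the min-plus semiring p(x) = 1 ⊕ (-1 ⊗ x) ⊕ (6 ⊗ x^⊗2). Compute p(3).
p(3) = 1

A tropical monomial a ⊗ x^⊗i evaluates to a + i · x. Evaluating each term at x = 3:
  Term 0 contributes 1 + 0 · 3 = 1
  Term 1 contributes -1 + 1 · 3 = 2
  Term 2 contributes 6 + 2 · 3 = 12
p(3) = ⊕ of these = min[1, 2, 12] = 1.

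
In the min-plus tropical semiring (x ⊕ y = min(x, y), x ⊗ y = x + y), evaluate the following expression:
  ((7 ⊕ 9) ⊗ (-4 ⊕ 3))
((7 ⊕ 9) ⊗ (-4 ⊕ 3)) = 3

Expand innermost to outermost. Recall ⊕ takes the minimum of its arguments and ⊗ takes their sum. Working out the expression ((7 ⊕ 9) ⊗ (-4 ⊕ 3)) gives 3.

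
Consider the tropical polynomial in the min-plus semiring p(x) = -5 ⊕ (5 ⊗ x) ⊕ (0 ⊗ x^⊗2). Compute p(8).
p(8) = -5

A tropical monomial a ⊗ x^⊗i evaluates to a + i · x. Evaluating each term at x = 8:
  Term 0 contributes -5 + 0 · 8 = -5
  Term 1 contributes 5 + 1 · 8 = 13
  Term 2 contributes 0 + 2 · 8 = 16
p(8) = ⊕ of these = min[-5, 13, 16] = -5.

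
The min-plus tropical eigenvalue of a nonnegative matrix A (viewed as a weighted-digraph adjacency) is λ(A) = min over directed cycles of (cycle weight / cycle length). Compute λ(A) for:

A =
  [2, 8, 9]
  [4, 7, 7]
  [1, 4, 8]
λ(A) = 2

Enumerate directed cycles and compute their means (weight / length). Sample:
  cycle 0 → 0: weight = 2, length = 1, mean = 2/1 ≈ 2.000
  cycle 1 → 1: weight = 7, length = 1, mean = 7/1 ≈ 7.000
  cycle 2 → 2: weight = 8, length = 1, mean = 8/1 ≈ 8.000
  cycle 0 → 1 → 0: weight = 12, length = 2, mean = 12/2 ≈ 6.000
  cycle 0 → 2 → 0: weight = 10, length = 2, mean = 10/2 ≈ 5.000
  cycle 1 → 0 → 1: weight = 12, length = 2, mean = 12/2 ≈ 6.000
Minimum mean = 2.000, attained e.g. along the cycle 0 → 0 with weight 2 and length 1. So λ(A) = 2/1 = 2.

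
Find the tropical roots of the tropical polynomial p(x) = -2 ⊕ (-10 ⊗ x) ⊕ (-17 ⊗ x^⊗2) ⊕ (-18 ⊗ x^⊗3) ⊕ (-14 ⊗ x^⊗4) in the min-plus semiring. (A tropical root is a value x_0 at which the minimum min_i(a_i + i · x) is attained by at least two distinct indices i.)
Roots: {-4, 1, 7, 8}

Each tropical root is a break point of the lower envelope of the lines y = a_i + i · x (there are 5 lines, with slopes 0, 1, ..., 4). Only the lines that attain the minimum somewhere contribute to roots; other lines are dominated. Here the surviving (envelope) indices are i = 4, i = 3, i = 2, i = 1, i = 0.
Intersections between consecutive envelope lines give the roots: for adjacent envelope indices i < j the intersection is x = (a_i − a_j) / (j − i). Reading off the sorted break points: {-4, 1, 7, 8}.
Verification: at each break x_0, at least two indices attain the minimum of min_i(a_i + i · x_0).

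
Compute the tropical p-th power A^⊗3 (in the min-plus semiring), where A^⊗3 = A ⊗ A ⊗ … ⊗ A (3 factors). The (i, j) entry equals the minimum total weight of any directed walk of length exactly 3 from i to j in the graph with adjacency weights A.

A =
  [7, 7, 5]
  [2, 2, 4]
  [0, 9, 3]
A^⊗3 =
  [8, 11, 10]
  [6, 6, 8]
  [5, 9, 8]

Each entry (A^⊗3)_ij equals the minimum over all length-3 walks i = v_0 → v_1 → … → v_3 = j of Σ_t A[v_t][v_{t+1}]. For example, for (i, j) = (0, 2) we minimise over 9 possible intermediate vertex sequences; the minimum is 10, attained along the walk 0 → 2 → 0 → 2.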